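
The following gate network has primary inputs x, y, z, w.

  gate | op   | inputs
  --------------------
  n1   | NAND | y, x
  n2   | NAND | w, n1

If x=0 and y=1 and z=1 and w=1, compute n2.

n1 = 1 NAND 0 = 1
n2 = 1 NAND 1 = 0

0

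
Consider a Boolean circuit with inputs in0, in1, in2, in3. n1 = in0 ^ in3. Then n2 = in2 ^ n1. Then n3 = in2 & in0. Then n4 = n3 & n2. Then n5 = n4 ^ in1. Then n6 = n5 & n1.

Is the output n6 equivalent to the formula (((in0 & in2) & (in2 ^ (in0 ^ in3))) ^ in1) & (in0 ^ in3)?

Yes

n1 = in0 ^ in3
n2 = in2 ^ n1 = in2 ^ (in0 ^ in3)
n3 = in2 & in0
n4 = n3 & n2 = (in2 & in0) & (in2 ^ (in0 ^ in3))
n5 = n4 ^ in1 = ((in2 & in0) & (in2 ^ (in0 ^ in3))) ^ in1
n6 = n5 & n1 = (((in2 & in0) & (in2 ^ (in0 ^ in3))) ^ in1) & (in0 ^ in3)
At in0=0, in1=0, in2=0, in3=0: circuit gives 0, formula gives 0.
At in0=0, in1=1, in2=0, in3=1: circuit gives 1, formula gives 1.
Agrees on all 16 inputs.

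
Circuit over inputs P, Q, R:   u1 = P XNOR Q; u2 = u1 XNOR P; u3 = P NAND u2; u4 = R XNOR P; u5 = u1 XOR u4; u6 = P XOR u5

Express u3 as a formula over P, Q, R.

P NAND ((P XNOR Q) XNOR P)

u1 = P XNOR Q
u2 = u1 XNOR P = (P XNOR Q) XNOR P
u3 = P NAND u2 = P NAND ((P XNOR Q) XNOR P)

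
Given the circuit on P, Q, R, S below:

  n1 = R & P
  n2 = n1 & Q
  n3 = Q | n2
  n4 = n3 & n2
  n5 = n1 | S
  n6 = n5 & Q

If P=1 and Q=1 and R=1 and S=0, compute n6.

n1 = 1 & 1 = 1
n5 = 1 | 0 = 1
n6 = 1 & 1 = 1

1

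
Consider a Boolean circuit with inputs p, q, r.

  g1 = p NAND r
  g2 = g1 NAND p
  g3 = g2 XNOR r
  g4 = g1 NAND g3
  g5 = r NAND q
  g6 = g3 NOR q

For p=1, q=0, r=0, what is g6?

g1 = 1 NAND 0 = 1
g2 = 1 NAND 1 = 0
g3 = 0 XNOR 0 = 1
g6 = 1 NOR 0 = 0

0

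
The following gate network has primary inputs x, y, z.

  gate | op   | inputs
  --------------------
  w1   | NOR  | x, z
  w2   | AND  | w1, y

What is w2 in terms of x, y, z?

(x NOR z) AND y

w1 = x NOR z
w2 = w1 AND y = (x NOR z) AND y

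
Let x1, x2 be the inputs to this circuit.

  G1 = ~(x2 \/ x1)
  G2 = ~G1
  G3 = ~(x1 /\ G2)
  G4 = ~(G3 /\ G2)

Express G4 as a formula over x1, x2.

~((~(x1 /\ ~(~(x2 \/ x1)))) /\ ~(~(x2 \/ x1)))

G1 = ~(x2 \/ x1)
G2 = ~G1 = ~(~(x2 \/ x1))
G3 = ~(x1 /\ G2) = ~(x1 /\ ~(~(x2 \/ x1)))
G4 = ~(G3 /\ G2) = ~((~(x1 /\ ~(~(x2 \/ x1)))) /\ ~(~(x2 \/ x1)))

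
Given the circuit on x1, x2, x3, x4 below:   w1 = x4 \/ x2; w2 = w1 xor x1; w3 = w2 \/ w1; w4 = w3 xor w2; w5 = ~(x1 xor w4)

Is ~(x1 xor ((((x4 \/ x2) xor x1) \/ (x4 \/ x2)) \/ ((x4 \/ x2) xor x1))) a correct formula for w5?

No

w1 = x4 \/ x2
w2 = w1 xor x1 = (x4 \/ x2) xor x1
w3 = w2 \/ w1 = ((x4 \/ x2) xor x1) \/ (x4 \/ x2)
w4 = w3 xor w2 = (((x4 \/ x2) xor x1) \/ (x4 \/ x2)) xor ((x4 \/ x2) xor x1)
w5 = ~(x1 xor w4) = ~(x1 xor ((((x4 \/ x2) xor x1) \/ (x4 \/ x2)) xor ((x4 \/ x2) xor x1)))
At x1=0, x2=0, x3=0, x4=1: circuit gives 1, formula gives 0.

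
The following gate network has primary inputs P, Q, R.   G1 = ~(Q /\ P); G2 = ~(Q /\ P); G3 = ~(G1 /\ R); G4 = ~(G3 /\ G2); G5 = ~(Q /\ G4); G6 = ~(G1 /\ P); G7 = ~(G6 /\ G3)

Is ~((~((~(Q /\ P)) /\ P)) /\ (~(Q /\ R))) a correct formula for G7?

No

G1 = ~(Q /\ P)
G3 = ~(G1 /\ R) = ~((~(Q /\ P)) /\ R)
G6 = ~(G1 /\ P) = ~((~(Q /\ P)) /\ P)
G7 = ~(G6 /\ G3) = ~((~((~(Q /\ P)) /\ P)) /\ (~((~(Q /\ P)) /\ R)))
At P=0, Q=0, R=1: circuit gives 1, formula gives 0.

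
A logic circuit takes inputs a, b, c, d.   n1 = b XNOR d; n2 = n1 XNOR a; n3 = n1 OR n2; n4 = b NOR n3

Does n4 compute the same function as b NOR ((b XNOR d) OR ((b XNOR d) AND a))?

No

n1 = b XNOR d
n2 = n1 XNOR a = (b XNOR d) XNOR a
n3 = n1 OR n2 = (b XNOR d) OR ((b XNOR d) XNOR a)
n4 = b NOR n3 = b NOR ((b XNOR d) OR ((b XNOR d) XNOR a))
At a=0, b=0, c=0, d=1: circuit gives 0, formula gives 1.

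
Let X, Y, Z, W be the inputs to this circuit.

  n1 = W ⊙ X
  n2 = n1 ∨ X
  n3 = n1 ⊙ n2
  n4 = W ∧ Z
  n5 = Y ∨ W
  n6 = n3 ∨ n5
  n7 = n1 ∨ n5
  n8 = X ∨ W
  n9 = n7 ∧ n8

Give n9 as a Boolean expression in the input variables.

n1 = W ⊙ X
n5 = Y ∨ W
n7 = n1 ∨ n5 = (W ⊙ X) ∨ (Y ∨ W)
n8 = X ∨ W
n9 = n7 ∧ n8 = ((W ⊙ X) ∨ (Y ∨ W)) ∧ (X ∨ W)

((W ⊙ X) ∨ (Y ∨ W)) ∧ (X ∨ W)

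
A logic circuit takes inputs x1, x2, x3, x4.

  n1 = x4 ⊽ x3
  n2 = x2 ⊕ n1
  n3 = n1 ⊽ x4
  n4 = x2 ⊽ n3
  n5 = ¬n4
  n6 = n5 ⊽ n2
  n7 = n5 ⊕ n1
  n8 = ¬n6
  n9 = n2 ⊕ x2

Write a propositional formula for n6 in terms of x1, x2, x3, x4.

¬(x2 ⊽ ((x4 ⊽ x3) ⊽ x4)) ⊽ (x2 ⊕ (x4 ⊽ x3))

n1 = x4 ⊽ x3
n2 = x2 ⊕ n1 = x2 ⊕ (x4 ⊽ x3)
n3 = n1 ⊽ x4 = (x4 ⊽ x3) ⊽ x4
n4 = x2 ⊽ n3 = x2 ⊽ ((x4 ⊽ x3) ⊽ x4)
n5 = ¬n4 = ¬(x2 ⊽ ((x4 ⊽ x3) ⊽ x4))
n6 = n5 ⊽ n2 = ¬(x2 ⊽ ((x4 ⊽ x3) ⊽ x4)) ⊽ (x2 ⊕ (x4 ⊽ x3))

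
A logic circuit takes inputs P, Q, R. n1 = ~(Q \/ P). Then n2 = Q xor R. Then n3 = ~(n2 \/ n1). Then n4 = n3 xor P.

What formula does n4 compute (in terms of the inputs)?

n1 = ~(Q \/ P)
n2 = Q xor R
n3 = ~(n2 \/ n1) = ~((Q xor R) \/ (~(Q \/ P)))
n4 = n3 xor P = (~((Q xor R) \/ (~(Q \/ P)))) xor P

(~((Q xor R) \/ (~(Q \/ P)))) xor P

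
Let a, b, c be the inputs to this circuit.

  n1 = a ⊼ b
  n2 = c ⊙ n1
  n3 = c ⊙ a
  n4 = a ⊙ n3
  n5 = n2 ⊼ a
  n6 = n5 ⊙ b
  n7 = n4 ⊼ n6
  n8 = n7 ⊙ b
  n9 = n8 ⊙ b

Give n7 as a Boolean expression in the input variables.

n1 = a ⊼ b
n2 = c ⊙ n1 = c ⊙ (a ⊼ b)
n3 = c ⊙ a
n4 = a ⊙ n3 = a ⊙ (c ⊙ a)
n5 = n2 ⊼ a = (c ⊙ (a ⊼ b)) ⊼ a
n6 = n5 ⊙ b = ((c ⊙ (a ⊼ b)) ⊼ a) ⊙ b
n7 = n4 ⊼ n6 = (a ⊙ (c ⊙ a)) ⊼ (((c ⊙ (a ⊼ b)) ⊼ a) ⊙ b)

(a ⊙ (c ⊙ a)) ⊼ (((c ⊙ (a ⊼ b)) ⊼ a) ⊙ b)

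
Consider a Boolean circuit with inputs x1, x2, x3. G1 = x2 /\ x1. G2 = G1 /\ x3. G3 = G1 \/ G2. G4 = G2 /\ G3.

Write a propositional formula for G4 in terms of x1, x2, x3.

((x2 /\ x1) /\ x3) /\ ((x2 /\ x1) \/ ((x2 /\ x1) /\ x3))

G1 = x2 /\ x1
G2 = G1 /\ x3 = (x2 /\ x1) /\ x3
G3 = G1 \/ G2 = (x2 /\ x1) \/ ((x2 /\ x1) /\ x3)
G4 = G2 /\ G3 = ((x2 /\ x1) /\ x3) /\ ((x2 /\ x1) \/ ((x2 /\ x1) /\ x3))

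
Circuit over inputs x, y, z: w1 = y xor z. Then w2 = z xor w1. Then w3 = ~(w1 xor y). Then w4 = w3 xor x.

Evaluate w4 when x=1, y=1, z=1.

1

w1 = 1 xor 1 = 0
w3 = ~(0 xor 1) = 0
w4 = 0 xor 1 = 1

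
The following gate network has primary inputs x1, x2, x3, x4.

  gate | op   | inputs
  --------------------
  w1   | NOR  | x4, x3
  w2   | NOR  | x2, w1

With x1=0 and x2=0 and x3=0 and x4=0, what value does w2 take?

w1 = 0 NOR 0 = 1
w2 = 0 NOR 1 = 0

0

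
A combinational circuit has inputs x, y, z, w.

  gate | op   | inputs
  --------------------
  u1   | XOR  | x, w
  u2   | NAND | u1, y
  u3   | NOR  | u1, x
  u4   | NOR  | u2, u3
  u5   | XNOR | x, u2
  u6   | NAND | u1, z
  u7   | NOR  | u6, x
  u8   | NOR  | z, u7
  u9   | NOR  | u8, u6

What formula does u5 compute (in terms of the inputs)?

x XNOR ((x XOR w) NAND y)

u1 = x XOR w
u2 = u1 NAND y = (x XOR w) NAND y
u5 = x XNOR u2 = x XNOR ((x XOR w) NAND y)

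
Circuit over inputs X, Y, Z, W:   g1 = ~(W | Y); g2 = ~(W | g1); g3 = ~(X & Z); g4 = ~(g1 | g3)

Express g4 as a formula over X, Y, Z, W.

g1 = ~(W | Y)
g3 = ~(X & Z)
g4 = ~(g1 | g3) = ~((~(W | Y)) | (~(X & Z)))

~((~(W | Y)) | (~(X & Z)))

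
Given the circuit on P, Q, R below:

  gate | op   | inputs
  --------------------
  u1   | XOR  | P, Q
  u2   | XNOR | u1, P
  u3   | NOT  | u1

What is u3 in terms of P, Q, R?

NOT (P XOR Q)

u1 = P XOR Q
u3 = NOT u1 = NOT (P XOR Q)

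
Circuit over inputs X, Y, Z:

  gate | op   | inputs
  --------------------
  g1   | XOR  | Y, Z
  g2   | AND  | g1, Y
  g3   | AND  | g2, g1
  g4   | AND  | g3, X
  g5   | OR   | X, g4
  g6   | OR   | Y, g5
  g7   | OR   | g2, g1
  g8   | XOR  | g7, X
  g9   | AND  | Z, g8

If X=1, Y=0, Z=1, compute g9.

g1 = 0 XOR 1 = 1
g2 = 1 AND 0 = 0
g7 = 0 OR 1 = 1
g8 = 1 XOR 1 = 0
g9 = 1 AND 0 = 0

0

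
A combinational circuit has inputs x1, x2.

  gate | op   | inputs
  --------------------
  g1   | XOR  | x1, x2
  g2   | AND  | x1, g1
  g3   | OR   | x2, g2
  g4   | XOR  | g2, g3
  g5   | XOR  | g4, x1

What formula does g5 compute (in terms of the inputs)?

((x1 AND (x1 XOR x2)) XOR (x2 OR (x1 AND (x1 XOR x2)))) XOR x1

g1 = x1 XOR x2
g2 = x1 AND g1 = x1 AND (x1 XOR x2)
g3 = x2 OR g2 = x2 OR (x1 AND (x1 XOR x2))
g4 = g2 XOR g3 = (x1 AND (x1 XOR x2)) XOR (x2 OR (x1 AND (x1 XOR x2)))
g5 = g4 XOR x1 = ((x1 AND (x1 XOR x2)) XOR (x2 OR (x1 AND (x1 XOR x2)))) XOR x1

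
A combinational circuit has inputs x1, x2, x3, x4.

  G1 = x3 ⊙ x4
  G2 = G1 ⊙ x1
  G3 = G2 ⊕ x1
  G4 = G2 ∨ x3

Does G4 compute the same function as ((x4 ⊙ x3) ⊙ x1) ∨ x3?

Yes

G1 = x3 ⊙ x4
G2 = G1 ⊙ x1 = (x3 ⊙ x4) ⊙ x1
G4 = G2 ∨ x3 = ((x3 ⊙ x4) ⊙ x1) ∨ x3
At x1=0, x2=0, x3=0, x4=0: circuit gives 0, formula gives 0.
At x1=0, x2=0, x3=0, x4=1: circuit gives 1, formula gives 1.
Agrees on all 16 inputs.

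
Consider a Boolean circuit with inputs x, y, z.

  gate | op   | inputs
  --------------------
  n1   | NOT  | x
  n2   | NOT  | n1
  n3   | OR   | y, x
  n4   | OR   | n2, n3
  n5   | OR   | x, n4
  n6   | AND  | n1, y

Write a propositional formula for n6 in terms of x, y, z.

n1 = NOT x
n6 = n1 AND y = NOT x AND y

NOT x AND y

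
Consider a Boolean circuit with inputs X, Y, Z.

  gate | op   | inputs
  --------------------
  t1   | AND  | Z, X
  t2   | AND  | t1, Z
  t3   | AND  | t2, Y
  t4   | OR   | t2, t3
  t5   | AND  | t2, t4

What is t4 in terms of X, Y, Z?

((Z AND X) AND Z) OR (((Z AND X) AND Z) AND Y)

t1 = Z AND X
t2 = t1 AND Z = (Z AND X) AND Z
t3 = t2 AND Y = ((Z AND X) AND Z) AND Y
t4 = t2 OR t3 = ((Z AND X) AND Z) OR (((Z AND X) AND Z) AND Y)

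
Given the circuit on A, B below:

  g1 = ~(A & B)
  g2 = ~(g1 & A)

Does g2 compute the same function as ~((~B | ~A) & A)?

Yes

g1 = ~(A & B)
g2 = ~(g1 & A) = ~((~(A & B)) & A)
At A=1, B=0: circuit gives 0, formula gives 0.
At A=0, B=0: circuit gives 1, formula gives 1.
Agrees on all 4 inputs.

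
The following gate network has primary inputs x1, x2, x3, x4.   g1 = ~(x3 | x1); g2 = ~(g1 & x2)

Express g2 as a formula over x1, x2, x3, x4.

~((~(x3 | x1)) & x2)

g1 = ~(x3 | x1)
g2 = ~(g1 & x2) = ~((~(x3 | x1)) & x2)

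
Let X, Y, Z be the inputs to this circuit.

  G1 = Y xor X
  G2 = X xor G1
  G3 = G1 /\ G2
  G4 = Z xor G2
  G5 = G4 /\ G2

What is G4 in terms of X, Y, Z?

Z xor (X xor (Y xor X))

G1 = Y xor X
G2 = X xor G1 = X xor (Y xor X)
G4 = Z xor G2 = Z xor (X xor (Y xor X))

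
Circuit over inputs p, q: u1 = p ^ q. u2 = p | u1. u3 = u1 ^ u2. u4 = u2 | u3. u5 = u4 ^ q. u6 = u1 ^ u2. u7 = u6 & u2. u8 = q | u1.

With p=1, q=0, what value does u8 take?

1

u1 = 1 ^ 0 = 1
u8 = 0 | 1 = 1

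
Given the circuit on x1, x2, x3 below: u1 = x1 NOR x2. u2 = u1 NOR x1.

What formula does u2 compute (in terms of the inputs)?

u1 = x1 NOR x2
u2 = u1 NOR x1 = (x1 NOR x2) NOR x1

(x1 NOR x2) NOR x1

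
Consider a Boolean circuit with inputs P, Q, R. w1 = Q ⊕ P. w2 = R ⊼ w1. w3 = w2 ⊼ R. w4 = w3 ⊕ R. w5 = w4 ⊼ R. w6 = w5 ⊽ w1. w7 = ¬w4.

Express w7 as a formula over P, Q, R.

¬(((R ⊼ (Q ⊕ P)) ⊼ R) ⊕ R)

w1 = Q ⊕ P
w2 = R ⊼ w1 = R ⊼ (Q ⊕ P)
w3 = w2 ⊼ R = (R ⊼ (Q ⊕ P)) ⊼ R
w4 = w3 ⊕ R = ((R ⊼ (Q ⊕ P)) ⊼ R) ⊕ R
w7 = ¬w4 = ¬(((R ⊼ (Q ⊕ P)) ⊼ R) ⊕ R)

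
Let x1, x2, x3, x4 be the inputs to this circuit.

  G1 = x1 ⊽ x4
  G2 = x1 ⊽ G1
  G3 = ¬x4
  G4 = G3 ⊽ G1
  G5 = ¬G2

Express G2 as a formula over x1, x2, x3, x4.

x1 ⊽ (x1 ⊽ x4)

G1 = x1 ⊽ x4
G2 = x1 ⊽ G1 = x1 ⊽ (x1 ⊽ x4)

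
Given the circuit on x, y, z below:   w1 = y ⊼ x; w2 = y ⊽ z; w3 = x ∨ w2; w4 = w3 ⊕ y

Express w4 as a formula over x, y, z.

w2 = y ⊽ z
w3 = x ∨ w2 = x ∨ (y ⊽ z)
w4 = w3 ⊕ y = (x ∨ (y ⊽ z)) ⊕ y

(x ∨ (y ⊽ z)) ⊕ y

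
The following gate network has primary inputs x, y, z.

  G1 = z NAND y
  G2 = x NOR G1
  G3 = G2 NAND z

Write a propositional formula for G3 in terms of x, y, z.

(x NOR (z NAND y)) NAND z

G1 = z NAND y
G2 = x NOR G1 = x NOR (z NAND y)
G3 = G2 NAND z = (x NOR (z NAND y)) NAND z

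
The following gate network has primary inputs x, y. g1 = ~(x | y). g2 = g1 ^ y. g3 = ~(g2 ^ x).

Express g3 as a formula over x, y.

g1 = ~(x | y)
g2 = g1 ^ y = (~(x | y)) ^ y
g3 = ~(g2 ^ x) = ~(((~(x | y)) ^ y) ^ x)

~(((~(x | y)) ^ y) ^ x)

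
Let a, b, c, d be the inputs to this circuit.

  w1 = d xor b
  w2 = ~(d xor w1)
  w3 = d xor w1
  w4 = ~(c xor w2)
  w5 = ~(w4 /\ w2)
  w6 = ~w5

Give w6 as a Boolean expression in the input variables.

~(~((~(c xor (~(d xor (d xor b))))) /\ (~(d xor (d xor b)))))

w1 = d xor b
w2 = ~(d xor w1) = ~(d xor (d xor b))
w4 = ~(c xor w2) = ~(c xor (~(d xor (d xor b))))
w5 = ~(w4 /\ w2) = ~((~(c xor (~(d xor (d xor b))))) /\ (~(d xor (d xor b))))
w6 = ~w5 = ~(~((~(c xor (~(d xor (d xor b))))) /\ (~(d xor (d xor b)))))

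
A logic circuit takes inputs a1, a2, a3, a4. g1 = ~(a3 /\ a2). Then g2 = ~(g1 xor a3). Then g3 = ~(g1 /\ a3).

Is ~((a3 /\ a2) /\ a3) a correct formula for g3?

No

g1 = ~(a3 /\ a2)
g3 = ~(g1 /\ a3) = ~((~(a3 /\ a2)) /\ a3)
At a1=0, a2=0, a3=1, a4=0: circuit gives 0, formula gives 1.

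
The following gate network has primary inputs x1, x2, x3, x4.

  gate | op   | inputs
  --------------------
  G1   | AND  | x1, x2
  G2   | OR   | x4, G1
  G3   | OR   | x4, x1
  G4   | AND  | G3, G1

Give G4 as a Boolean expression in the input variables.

(x4 OR x1) AND (x1 AND x2)

G1 = x1 AND x2
G3 = x4 OR x1
G4 = G3 AND G1 = (x4 OR x1) AND (x1 AND x2)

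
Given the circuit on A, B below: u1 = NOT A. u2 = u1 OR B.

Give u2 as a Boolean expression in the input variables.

u1 = NOT A
u2 = u1 OR B = NOT A OR B

NOT A OR B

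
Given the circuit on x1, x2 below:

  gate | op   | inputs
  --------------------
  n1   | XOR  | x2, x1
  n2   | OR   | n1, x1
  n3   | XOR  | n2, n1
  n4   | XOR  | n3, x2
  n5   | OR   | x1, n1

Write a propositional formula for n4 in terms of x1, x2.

n1 = x2 XOR x1
n2 = n1 OR x1 = (x2 XOR x1) OR x1
n3 = n2 XOR n1 = ((x2 XOR x1) OR x1) XOR (x2 XOR x1)
n4 = n3 XOR x2 = (((x2 XOR x1) OR x1) XOR (x2 XOR x1)) XOR x2

(((x2 XOR x1) OR x1) XOR (x2 XOR x1)) XOR x2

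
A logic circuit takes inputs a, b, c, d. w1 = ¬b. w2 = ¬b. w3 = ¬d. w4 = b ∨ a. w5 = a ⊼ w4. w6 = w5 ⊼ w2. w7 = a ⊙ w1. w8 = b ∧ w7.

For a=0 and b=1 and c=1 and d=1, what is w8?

1

w1 = ¬1 = 0
w7 = 0 ⊙ 0 = 1
w8 = 1 ∧ 1 = 1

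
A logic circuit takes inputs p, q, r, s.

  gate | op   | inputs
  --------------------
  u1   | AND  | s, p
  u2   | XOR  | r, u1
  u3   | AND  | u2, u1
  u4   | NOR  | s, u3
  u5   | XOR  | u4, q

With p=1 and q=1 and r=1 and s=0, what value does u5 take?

0

u1 = 0 AND 1 = 0
u2 = 1 XOR 0 = 1
u3 = 1 AND 0 = 0
u4 = 0 NOR 0 = 1
u5 = 1 XOR 1 = 0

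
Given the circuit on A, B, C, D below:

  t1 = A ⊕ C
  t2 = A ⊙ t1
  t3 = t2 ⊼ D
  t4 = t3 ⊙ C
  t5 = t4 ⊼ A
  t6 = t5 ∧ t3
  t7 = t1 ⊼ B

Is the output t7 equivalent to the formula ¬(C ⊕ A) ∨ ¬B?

t1 = A ⊕ C
t7 = t1 ⊼ B = (A ⊕ C) ⊼ B
At A=0, B=1, C=1, D=0: circuit gives 0, formula gives 0.
At A=0, B=0, C=0, D=0: circuit gives 1, formula gives 1.
Agrees on all 16 inputs.

Yes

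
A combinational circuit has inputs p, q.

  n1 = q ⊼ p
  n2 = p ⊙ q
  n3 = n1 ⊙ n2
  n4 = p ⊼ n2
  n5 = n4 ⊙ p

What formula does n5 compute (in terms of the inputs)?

n2 = p ⊙ q
n4 = p ⊼ n2 = p ⊼ (p ⊙ q)
n5 = n4 ⊙ p = (p ⊼ (p ⊙ q)) ⊙ p

(p ⊼ (p ⊙ q)) ⊙ p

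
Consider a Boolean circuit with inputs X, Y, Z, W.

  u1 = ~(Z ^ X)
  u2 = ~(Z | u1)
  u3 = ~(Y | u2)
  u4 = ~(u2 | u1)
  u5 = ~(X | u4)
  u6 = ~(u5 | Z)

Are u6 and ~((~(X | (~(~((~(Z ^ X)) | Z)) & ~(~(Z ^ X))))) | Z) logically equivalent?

u1 = ~(Z ^ X)
u2 = ~(Z | u1) = ~(Z | (~(Z ^ X)))
u4 = ~(u2 | u1) = ~((~(Z | (~(Z ^ X)))) | (~(Z ^ X)))
u5 = ~(X | u4) = ~(X | (~((~(Z | (~(Z ^ X)))) | (~(Z ^ X)))))
u6 = ~(u5 | Z) = ~((~(X | (~((~(Z | (~(Z ^ X)))) | (~(Z ^ X)))))) | Z)
At X=0, Y=0, Z=0, W=0: circuit gives 0, formula gives 0.
At X=1, Y=0, Z=0, W=0: circuit gives 1, formula gives 1.
Agrees on all 16 inputs.

Yes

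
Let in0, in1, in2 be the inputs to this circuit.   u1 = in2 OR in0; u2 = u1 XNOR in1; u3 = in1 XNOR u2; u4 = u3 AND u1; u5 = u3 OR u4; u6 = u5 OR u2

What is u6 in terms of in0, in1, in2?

u1 = in2 OR in0
u2 = u1 XNOR in1 = (in2 OR in0) XNOR in1
u3 = in1 XNOR u2 = in1 XNOR ((in2 OR in0) XNOR in1)
u4 = u3 AND u1 = (in1 XNOR ((in2 OR in0) XNOR in1)) AND (in2 OR in0)
u5 = u3 OR u4 = (in1 XNOR ((in2 OR in0) XNOR in1)) OR ((in1 XNOR ((in2 OR in0) XNOR in1)) AND (in2 OR in0))
u6 = u5 OR u2 = ((in1 XNOR ((in2 OR in0) XNOR in1)) OR ((in1 XNOR ((in2 OR in0) XNOR in1)) AND (in2 OR in0))) OR ((in2 OR in0) XNOR in1)

((in1 XNOR ((in2 OR in0) XNOR in1)) OR ((in1 XNOR ((in2 OR in0) XNOR in1)) AND (in2 OR in0))) OR ((in2 OR in0) XNOR in1)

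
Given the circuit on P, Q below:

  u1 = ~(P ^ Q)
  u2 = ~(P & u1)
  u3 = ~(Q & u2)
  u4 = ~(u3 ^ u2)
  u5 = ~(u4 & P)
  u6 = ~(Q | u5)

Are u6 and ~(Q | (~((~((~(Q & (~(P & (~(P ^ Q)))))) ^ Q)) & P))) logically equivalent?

u1 = ~(P ^ Q)
u2 = ~(P & u1) = ~(P & (~(P ^ Q)))
u3 = ~(Q & u2) = ~(Q & (~(P & (~(P ^ Q)))))
u4 = ~(u3 ^ u2) = ~((~(Q & (~(P & (~(P ^ Q)))))) ^ (~(P & (~(P ^ Q)))))
u5 = ~(u4 & P) = ~((~((~(Q & (~(P & (~(P ^ Q)))))) ^ (~(P & (~(P ^ Q)))))) & P)
u6 = ~(Q | u5) = ~(Q | (~((~((~(Q & (~(P & (~(P ^ Q)))))) ^ (~(P & (~(P ^ Q)))))) & P)))
At P=1, Q=0: circuit gives 1, formula gives 0.

No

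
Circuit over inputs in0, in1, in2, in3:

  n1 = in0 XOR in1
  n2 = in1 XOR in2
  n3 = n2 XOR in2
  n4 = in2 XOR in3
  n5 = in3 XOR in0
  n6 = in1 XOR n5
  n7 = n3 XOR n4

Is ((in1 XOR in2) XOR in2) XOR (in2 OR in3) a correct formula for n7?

No

n2 = in1 XOR in2
n3 = n2 XOR in2 = (in1 XOR in2) XOR in2
n4 = in2 XOR in3
n7 = n3 XOR n4 = ((in1 XOR in2) XOR in2) XOR (in2 XOR in3)
At in0=0, in1=0, in2=1, in3=1: circuit gives 0, formula gives 1.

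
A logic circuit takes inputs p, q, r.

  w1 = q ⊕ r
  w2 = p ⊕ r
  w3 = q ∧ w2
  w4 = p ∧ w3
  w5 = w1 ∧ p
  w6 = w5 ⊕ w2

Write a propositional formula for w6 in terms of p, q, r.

((q ⊕ r) ∧ p) ⊕ (p ⊕ r)

w1 = q ⊕ r
w2 = p ⊕ r
w5 = w1 ∧ p = (q ⊕ r) ∧ p
w6 = w5 ⊕ w2 = ((q ⊕ r) ∧ p) ⊕ (p ⊕ r)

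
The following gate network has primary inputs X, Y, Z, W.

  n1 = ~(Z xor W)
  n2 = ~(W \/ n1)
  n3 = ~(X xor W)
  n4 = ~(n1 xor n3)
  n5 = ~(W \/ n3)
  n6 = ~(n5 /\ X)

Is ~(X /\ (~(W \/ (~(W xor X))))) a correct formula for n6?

Yes

n3 = ~(X xor W)
n5 = ~(W \/ n3) = ~(W \/ (~(X xor W)))
n6 = ~(n5 /\ X) = ~((~(W \/ (~(X xor W)))) /\ X)
At X=1, Y=0, Z=0, W=0: circuit gives 0, formula gives 0.
At X=0, Y=0, Z=0, W=0: circuit gives 1, formula gives 1.
Agrees on all 16 inputs.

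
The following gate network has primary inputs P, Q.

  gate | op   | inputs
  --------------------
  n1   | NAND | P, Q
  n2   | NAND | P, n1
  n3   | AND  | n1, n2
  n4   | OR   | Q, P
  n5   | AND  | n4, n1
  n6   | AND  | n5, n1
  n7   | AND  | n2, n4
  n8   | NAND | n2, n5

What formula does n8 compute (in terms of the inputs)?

n1 = P NAND Q
n2 = P NAND n1 = P NAND (P NAND Q)
n4 = Q OR P
n5 = n4 AND n1 = (Q OR P) AND (P NAND Q)
n8 = n2 NAND n5 = (P NAND (P NAND Q)) NAND ((Q OR P) AND (P NAND Q))

(P NAND (P NAND Q)) NAND ((Q OR P) AND (P NAND Q))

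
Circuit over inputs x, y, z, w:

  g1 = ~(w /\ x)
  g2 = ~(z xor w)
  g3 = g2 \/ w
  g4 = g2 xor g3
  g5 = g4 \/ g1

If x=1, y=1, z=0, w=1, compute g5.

1

g1 = ~(1 /\ 1) = 0
g2 = ~(0 xor 1) = 0
g3 = 0 \/ 1 = 1
g4 = 0 xor 1 = 1
g5 = 1 \/ 0 = 1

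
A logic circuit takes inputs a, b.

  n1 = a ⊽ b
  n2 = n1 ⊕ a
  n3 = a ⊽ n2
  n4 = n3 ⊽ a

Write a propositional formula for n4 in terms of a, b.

n1 = a ⊽ b
n2 = n1 ⊕ a = (a ⊽ b) ⊕ a
n3 = a ⊽ n2 = a ⊽ ((a ⊽ b) ⊕ a)
n4 = n3 ⊽ a = (a ⊽ ((a ⊽ b) ⊕ a)) ⊽ a

(a ⊽ ((a ⊽ b) ⊕ a)) ⊽ a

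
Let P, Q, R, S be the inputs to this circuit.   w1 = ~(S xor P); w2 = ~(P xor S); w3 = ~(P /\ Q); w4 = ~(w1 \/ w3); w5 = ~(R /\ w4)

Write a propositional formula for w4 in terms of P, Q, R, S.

w1 = ~(S xor P)
w3 = ~(P /\ Q)
w4 = ~(w1 \/ w3) = ~((~(S xor P)) \/ (~(P /\ Q)))

~((~(S xor P)) \/ (~(P /\ Q)))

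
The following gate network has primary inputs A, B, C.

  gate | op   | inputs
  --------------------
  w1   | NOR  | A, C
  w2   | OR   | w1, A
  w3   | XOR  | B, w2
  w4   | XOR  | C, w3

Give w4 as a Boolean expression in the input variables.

C XOR (B XOR ((A NOR C) OR A))

w1 = A NOR C
w2 = w1 OR A = (A NOR C) OR A
w3 = B XOR w2 = B XOR ((A NOR C) OR A)
w4 = C XOR w3 = C XOR (B XOR ((A NOR C) OR A))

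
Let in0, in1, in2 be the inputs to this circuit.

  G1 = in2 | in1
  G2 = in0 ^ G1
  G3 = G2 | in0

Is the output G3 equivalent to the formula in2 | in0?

No

G1 = in2 | in1
G2 = in0 ^ G1 = in0 ^ (in2 | in1)
G3 = G2 | in0 = (in0 ^ (in2 | in1)) | in0
At in0=0, in1=1, in2=0: circuit gives 1, formula gives 0.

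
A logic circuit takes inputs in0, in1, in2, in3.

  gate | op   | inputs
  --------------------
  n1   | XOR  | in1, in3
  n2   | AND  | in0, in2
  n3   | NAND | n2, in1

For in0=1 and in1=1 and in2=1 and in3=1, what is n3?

n2 = 1 AND 1 = 1
n3 = 1 NAND 1 = 0

0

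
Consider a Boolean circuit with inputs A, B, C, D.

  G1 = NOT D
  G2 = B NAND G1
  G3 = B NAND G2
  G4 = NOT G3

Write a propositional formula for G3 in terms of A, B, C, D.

B NAND (B NAND NOT D)

G1 = NOT D
G2 = B NAND G1 = B NAND NOT D
G3 = B NAND G2 = B NAND (B NAND NOT D)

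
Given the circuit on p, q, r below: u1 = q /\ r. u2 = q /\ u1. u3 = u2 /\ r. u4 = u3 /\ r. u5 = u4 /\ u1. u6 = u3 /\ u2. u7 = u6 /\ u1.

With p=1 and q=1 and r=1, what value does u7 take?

1

u1 = 1 /\ 1 = 1
u2 = 1 /\ 1 = 1
u3 = 1 /\ 1 = 1
u6 = 1 /\ 1 = 1
u7 = 1 /\ 1 = 1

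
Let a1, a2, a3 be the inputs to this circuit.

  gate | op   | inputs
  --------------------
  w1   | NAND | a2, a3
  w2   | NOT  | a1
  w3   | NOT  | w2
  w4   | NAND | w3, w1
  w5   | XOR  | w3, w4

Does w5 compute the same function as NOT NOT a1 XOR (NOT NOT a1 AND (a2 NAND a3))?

No

w1 = a2 NAND a3
w2 = NOT a1
w3 = NOT w2 = NOT NOT a1
w4 = w3 NAND w1 = NOT NOT a1 NAND (a2 NAND a3)
w5 = w3 XOR w4 = NOT NOT a1 XOR (NOT NOT a1 NAND (a2 NAND a3))
At a1=0, a2=0, a3=0: circuit gives 1, formula gives 0.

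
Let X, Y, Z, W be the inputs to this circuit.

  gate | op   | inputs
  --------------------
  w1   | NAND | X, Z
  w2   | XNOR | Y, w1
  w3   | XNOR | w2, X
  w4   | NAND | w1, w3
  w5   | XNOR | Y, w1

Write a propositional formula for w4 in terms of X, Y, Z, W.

(X NAND Z) NAND ((Y XNOR (X NAND Z)) XNOR X)

w1 = X NAND Z
w2 = Y XNOR w1 = Y XNOR (X NAND Z)
w3 = w2 XNOR X = (Y XNOR (X NAND Z)) XNOR X
w4 = w1 NAND w3 = (X NAND Z) NAND ((Y XNOR (X NAND Z)) XNOR X)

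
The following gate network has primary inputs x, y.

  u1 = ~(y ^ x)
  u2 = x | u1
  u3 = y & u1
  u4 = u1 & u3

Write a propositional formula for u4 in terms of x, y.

(~(y ^ x)) & (y & (~(y ^ x)))

u1 = ~(y ^ x)
u3 = y & u1 = y & (~(y ^ x))
u4 = u1 & u3 = (~(y ^ x)) & (y & (~(y ^ x)))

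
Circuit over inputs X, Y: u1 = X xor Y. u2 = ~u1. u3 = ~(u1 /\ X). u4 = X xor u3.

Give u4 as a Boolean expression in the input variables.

u1 = X xor Y
u3 = ~(u1 /\ X) = ~((X xor Y) /\ X)
u4 = X xor u3 = X xor (~((X xor Y) /\ X))

X xor (~((X xor Y) /\ X))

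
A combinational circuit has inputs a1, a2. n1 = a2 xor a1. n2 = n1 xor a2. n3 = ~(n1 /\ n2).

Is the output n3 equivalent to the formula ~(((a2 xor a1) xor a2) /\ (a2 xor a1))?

Yes

n1 = a2 xor a1
n2 = n1 xor a2 = (a2 xor a1) xor a2
n3 = ~(n1 /\ n2) = ~((a2 xor a1) /\ ((a2 xor a1) xor a2))
At a1=1, a2=0: circuit gives 0, formula gives 0.
At a1=0, a2=0: circuit gives 1, formula gives 1.
Agrees on all 4 inputs.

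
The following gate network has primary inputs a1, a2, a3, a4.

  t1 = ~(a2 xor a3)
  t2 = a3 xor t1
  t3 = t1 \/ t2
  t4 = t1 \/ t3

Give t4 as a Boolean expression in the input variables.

(~(a2 xor a3)) \/ ((~(a2 xor a3)) \/ (a3 xor (~(a2 xor a3))))

t1 = ~(a2 xor a3)
t2 = a3 xor t1 = a3 xor (~(a2 xor a3))
t3 = t1 \/ t2 = (~(a2 xor a3)) \/ (a3 xor (~(a2 xor a3)))
t4 = t1 \/ t3 = (~(a2 xor a3)) \/ ((~(a2 xor a3)) \/ (a3 xor (~(a2 xor a3))))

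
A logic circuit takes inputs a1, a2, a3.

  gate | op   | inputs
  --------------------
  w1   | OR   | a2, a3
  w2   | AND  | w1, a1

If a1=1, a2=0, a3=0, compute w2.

w1 = 0 OR 0 = 0
w2 = 0 AND 1 = 0

0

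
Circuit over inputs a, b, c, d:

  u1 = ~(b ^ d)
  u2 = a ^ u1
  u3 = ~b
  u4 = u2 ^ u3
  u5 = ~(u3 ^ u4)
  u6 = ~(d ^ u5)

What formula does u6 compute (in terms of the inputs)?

~(d ^ (~(~b ^ ((a ^ (~(b ^ d))) ^ ~b))))

u1 = ~(b ^ d)
u2 = a ^ u1 = a ^ (~(b ^ d))
u3 = ~b
u4 = u2 ^ u3 = (a ^ (~(b ^ d))) ^ ~b
u5 = ~(u3 ^ u4) = ~(~b ^ ((a ^ (~(b ^ d))) ^ ~b))
u6 = ~(d ^ u5) = ~(d ^ (~(~b ^ ((a ^ (~(b ^ d))) ^ ~b))))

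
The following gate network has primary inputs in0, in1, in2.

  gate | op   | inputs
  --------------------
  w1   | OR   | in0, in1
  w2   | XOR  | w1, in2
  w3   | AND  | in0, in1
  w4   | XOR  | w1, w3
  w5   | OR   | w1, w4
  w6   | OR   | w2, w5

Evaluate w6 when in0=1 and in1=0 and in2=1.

1

w1 = 1 OR 0 = 1
w2 = 1 XOR 1 = 0
w3 = 1 AND 0 = 0
w4 = 1 XOR 0 = 1
w5 = 1 OR 1 = 1
w6 = 0 OR 1 = 1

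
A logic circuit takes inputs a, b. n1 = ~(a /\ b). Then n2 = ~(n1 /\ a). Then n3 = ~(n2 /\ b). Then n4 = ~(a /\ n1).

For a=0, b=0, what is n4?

1

n1 = ~(0 /\ 0) = 1
n4 = ~(0 /\ 1) = 1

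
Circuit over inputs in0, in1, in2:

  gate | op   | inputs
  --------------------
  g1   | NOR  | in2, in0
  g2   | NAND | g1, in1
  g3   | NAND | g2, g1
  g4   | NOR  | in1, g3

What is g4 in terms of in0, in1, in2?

g1 = in2 NOR in0
g2 = g1 NAND in1 = (in2 NOR in0) NAND in1
g3 = g2 NAND g1 = ((in2 NOR in0) NAND in1) NAND (in2 NOR in0)
g4 = in1 NOR g3 = in1 NOR (((in2 NOR in0) NAND in1) NAND (in2 NOR in0))

in1 NOR (((in2 NOR in0) NAND in1) NAND (in2 NOR in0))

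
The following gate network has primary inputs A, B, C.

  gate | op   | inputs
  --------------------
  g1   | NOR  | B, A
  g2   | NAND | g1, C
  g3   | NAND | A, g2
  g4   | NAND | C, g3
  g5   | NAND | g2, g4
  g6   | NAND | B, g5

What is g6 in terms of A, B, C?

g1 = B NOR A
g2 = g1 NAND C = (B NOR A) NAND C
g3 = A NAND g2 = A NAND ((B NOR A) NAND C)
g4 = C NAND g3 = C NAND (A NAND ((B NOR A) NAND C))
g5 = g2 NAND g4 = ((B NOR A) NAND C) NAND (C NAND (A NAND ((B NOR A) NAND C)))
g6 = B NAND g5 = B NAND (((B NOR A) NAND C) NAND (C NAND (A NAND ((B NOR A) NAND C))))

B NAND (((B NOR A) NAND C) NAND (C NAND (A NAND ((B NOR A) NAND C))))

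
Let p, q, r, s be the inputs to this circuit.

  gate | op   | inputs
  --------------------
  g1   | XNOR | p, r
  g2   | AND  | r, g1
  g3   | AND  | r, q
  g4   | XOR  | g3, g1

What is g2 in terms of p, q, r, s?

g1 = p XNOR r
g2 = r AND g1 = r AND (p XNOR r)

r AND (p XNOR r)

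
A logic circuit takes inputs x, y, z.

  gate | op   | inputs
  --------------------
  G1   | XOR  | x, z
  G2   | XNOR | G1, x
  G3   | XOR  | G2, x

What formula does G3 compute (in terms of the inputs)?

((x XOR z) XNOR x) XOR x

G1 = x XOR z
G2 = G1 XNOR x = (x XOR z) XNOR x
G3 = G2 XOR x = ((x XOR z) XNOR x) XOR x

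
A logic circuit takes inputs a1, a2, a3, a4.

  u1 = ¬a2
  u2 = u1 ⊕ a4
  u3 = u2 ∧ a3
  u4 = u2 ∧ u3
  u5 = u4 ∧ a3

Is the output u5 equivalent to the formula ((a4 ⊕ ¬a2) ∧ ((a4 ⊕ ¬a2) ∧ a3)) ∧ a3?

Yes

u1 = ¬a2
u2 = u1 ⊕ a4 = ¬a2 ⊕ a4
u3 = u2 ∧ a3 = (¬a2 ⊕ a4) ∧ a3
u4 = u2 ∧ u3 = (¬a2 ⊕ a4) ∧ ((¬a2 ⊕ a4) ∧ a3)
u5 = u4 ∧ a3 = ((¬a2 ⊕ a4) ∧ ((¬a2 ⊕ a4) ∧ a3)) ∧ a3
At a1=0, a2=0, a3=0, a4=0: circuit gives 0, formula gives 0.
At a1=0, a2=0, a3=1, a4=0: circuit gives 1, formula gives 1.
Agrees on all 16 inputs.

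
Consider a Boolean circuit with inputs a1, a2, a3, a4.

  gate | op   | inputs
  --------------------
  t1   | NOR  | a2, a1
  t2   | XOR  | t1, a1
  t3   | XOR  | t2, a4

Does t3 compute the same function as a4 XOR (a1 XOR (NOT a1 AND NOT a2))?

t1 = a2 NOR a1
t2 = t1 XOR a1 = (a2 NOR a1) XOR a1
t3 = t2 XOR a4 = ((a2 NOR a1) XOR a1) XOR a4
At a1=0, a2=0, a3=0, a4=1: circuit gives 0, formula gives 0.
At a1=0, a2=0, a3=0, a4=0: circuit gives 1, formula gives 1.
Agrees on all 16 inputs.

Yes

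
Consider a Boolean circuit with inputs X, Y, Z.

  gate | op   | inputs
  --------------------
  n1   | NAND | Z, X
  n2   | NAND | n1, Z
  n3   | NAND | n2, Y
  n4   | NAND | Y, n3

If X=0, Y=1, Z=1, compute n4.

n1 = 1 NAND 0 = 1
n2 = 1 NAND 1 = 0
n3 = 0 NAND 1 = 1
n4 = 1 NAND 1 = 0

0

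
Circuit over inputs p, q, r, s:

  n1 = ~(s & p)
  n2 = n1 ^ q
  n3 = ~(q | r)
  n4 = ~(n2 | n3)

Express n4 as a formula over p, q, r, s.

~(((~(s & p)) ^ q) | (~(q | r)))

n1 = ~(s & p)
n2 = n1 ^ q = (~(s & p)) ^ q
n3 = ~(q | r)
n4 = ~(n2 | n3) = ~(((~(s & p)) ^ q) | (~(q | r)))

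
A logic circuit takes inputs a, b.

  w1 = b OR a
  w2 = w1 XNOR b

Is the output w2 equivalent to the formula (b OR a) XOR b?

w1 = b OR a
w2 = w1 XNOR b = (b OR a) XNOR b
At a=0, b=0: circuit gives 1, formula gives 0.

No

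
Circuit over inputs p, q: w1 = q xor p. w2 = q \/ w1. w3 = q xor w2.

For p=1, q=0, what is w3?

1

w1 = 0 xor 1 = 1
w2 = 0 \/ 1 = 1
w3 = 0 xor 1 = 1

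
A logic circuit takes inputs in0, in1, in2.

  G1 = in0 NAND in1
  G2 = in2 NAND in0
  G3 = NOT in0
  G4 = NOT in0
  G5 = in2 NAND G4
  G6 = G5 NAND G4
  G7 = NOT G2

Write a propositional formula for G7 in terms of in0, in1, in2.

NOT (in2 NAND in0)

G2 = in2 NAND in0
G7 = NOT G2 = NOT (in2 NAND in0)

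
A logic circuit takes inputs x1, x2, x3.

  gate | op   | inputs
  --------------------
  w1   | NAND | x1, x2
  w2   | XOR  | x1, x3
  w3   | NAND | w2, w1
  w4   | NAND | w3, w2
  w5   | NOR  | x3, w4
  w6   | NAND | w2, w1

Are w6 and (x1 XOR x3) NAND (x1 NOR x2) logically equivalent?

w1 = x1 NAND x2
w2 = x1 XOR x3
w6 = w2 NAND w1 = (x1 XOR x3) NAND (x1 NAND x2)
At x1=0, x2=1, x3=1: circuit gives 0, formula gives 1.

No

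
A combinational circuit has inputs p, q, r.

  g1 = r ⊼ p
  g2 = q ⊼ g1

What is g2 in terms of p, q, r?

q ⊼ (r ⊼ p)

g1 = r ⊼ p
g2 = q ⊼ g1 = q ⊼ (r ⊼ p)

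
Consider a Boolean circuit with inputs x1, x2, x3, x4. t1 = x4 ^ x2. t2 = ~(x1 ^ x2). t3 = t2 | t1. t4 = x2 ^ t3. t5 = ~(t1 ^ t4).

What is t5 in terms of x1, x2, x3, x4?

t1 = x4 ^ x2
t2 = ~(x1 ^ x2)
t3 = t2 | t1 = (~(x1 ^ x2)) | (x4 ^ x2)
t4 = x2 ^ t3 = x2 ^ ((~(x1 ^ x2)) | (x4 ^ x2))
t5 = ~(t1 ^ t4) = ~((x4 ^ x2) ^ (x2 ^ ((~(x1 ^ x2)) | (x4 ^ x2))))

~((x4 ^ x2) ^ (x2 ^ ((~(x1 ^ x2)) | (x4 ^ x2))))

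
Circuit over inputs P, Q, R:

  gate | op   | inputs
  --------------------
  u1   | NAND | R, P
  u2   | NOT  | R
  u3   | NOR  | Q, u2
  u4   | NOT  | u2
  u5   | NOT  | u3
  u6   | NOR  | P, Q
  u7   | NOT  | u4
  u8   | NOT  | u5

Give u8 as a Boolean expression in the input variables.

NOT NOT (Q NOR NOT R)

u2 = NOT R
u3 = Q NOR u2 = Q NOR NOT R
u5 = NOT u3 = NOT (Q NOR NOT R)
u8 = NOT u5 = NOT NOT (Q NOR NOT R)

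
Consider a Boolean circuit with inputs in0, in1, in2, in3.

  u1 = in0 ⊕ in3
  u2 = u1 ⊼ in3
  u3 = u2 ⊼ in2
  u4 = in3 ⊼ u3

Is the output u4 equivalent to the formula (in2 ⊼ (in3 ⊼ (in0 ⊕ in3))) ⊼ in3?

Yes

u1 = in0 ⊕ in3
u2 = u1 ⊼ in3 = (in0 ⊕ in3) ⊼ in3
u3 = u2 ⊼ in2 = ((in0 ⊕ in3) ⊼ in3) ⊼ in2
u4 = in3 ⊼ u3 = in3 ⊼ (((in0 ⊕ in3) ⊼ in3) ⊼ in2)
At in0=0, in1=0, in2=0, in3=1: circuit gives 0, formula gives 0.
At in0=0, in1=0, in2=0, in3=0: circuit gives 1, formula gives 1.
Agrees on all 16 inputs.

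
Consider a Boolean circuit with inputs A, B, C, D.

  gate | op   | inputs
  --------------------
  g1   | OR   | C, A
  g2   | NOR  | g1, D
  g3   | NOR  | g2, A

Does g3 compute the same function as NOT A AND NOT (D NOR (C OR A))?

g1 = C OR A
g2 = g1 NOR D = (C OR A) NOR D
g3 = g2 NOR A = ((C OR A) NOR D) NOR A
At A=0, B=0, C=0, D=0: circuit gives 0, formula gives 0.
At A=0, B=0, C=0, D=1: circuit gives 1, formula gives 1.
Agrees on all 16 inputs.

Yes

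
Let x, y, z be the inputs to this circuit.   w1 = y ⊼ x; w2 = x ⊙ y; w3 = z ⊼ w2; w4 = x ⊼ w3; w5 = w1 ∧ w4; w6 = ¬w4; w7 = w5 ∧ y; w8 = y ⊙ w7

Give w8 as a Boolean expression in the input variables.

w1 = y ⊼ x
w2 = x ⊙ y
w3 = z ⊼ w2 = z ⊼ (x ⊙ y)
w4 = x ⊼ w3 = x ⊼ (z ⊼ (x ⊙ y))
w5 = w1 ∧ w4 = (y ⊼ x) ∧ (x ⊼ (z ⊼ (x ⊙ y)))
w7 = w5 ∧ y = ((y ⊼ x) ∧ (x ⊼ (z ⊼ (x ⊙ y)))) ∧ y
w8 = y ⊙ w7 = y ⊙ (((y ⊼ x) ∧ (x ⊼ (z ⊼ (x ⊙ y)))) ∧ y)

y ⊙ (((y ⊼ x) ∧ (x ⊼ (z ⊼ (x ⊙ y)))) ∧ y)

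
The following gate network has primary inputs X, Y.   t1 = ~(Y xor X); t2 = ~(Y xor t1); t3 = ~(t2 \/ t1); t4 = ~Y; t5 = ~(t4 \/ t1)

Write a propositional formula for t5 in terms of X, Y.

t1 = ~(Y xor X)
t4 = ~Y
t5 = ~(t4 \/ t1) = ~(~Y \/ (~(Y xor X)))

~(~Y \/ (~(Y xor X)))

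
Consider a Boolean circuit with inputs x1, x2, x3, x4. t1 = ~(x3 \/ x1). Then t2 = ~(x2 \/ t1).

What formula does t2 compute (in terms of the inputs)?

~(x2 \/ (~(x3 \/ x1)))

t1 = ~(x3 \/ x1)
t2 = ~(x2 \/ t1) = ~(x2 \/ (~(x3 \/ x1)))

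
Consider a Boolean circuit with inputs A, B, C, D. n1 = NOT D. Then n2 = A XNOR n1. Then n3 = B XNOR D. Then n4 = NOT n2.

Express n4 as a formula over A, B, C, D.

NOT (A XNOR NOT D)

n1 = NOT D
n2 = A XNOR n1 = A XNOR NOT D
n4 = NOT n2 = NOT (A XNOR NOT D)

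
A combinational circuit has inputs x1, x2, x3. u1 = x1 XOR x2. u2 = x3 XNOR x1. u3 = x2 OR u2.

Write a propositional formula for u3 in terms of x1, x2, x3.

x2 OR (x3 XNOR x1)

u2 = x3 XNOR x1
u3 = x2 OR u2 = x2 OR (x3 XNOR x1)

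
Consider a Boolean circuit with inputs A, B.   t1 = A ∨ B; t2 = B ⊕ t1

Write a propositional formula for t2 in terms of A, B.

t1 = A ∨ B
t2 = B ⊕ t1 = B ⊕ (A ∨ B)

B ⊕ (A ∨ B)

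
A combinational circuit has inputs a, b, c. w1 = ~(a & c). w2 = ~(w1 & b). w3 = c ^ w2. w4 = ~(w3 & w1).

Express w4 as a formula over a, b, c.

~((c ^ (~((~(a & c)) & b))) & (~(a & c)))

w1 = ~(a & c)
w2 = ~(w1 & b) = ~((~(a & c)) & b)
w3 = c ^ w2 = c ^ (~((~(a & c)) & b))
w4 = ~(w3 & w1) = ~((c ^ (~((~(a & c)) & b))) & (~(a & c)))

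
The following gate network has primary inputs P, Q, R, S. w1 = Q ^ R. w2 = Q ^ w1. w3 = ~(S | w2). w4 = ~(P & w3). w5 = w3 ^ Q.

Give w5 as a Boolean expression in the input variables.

(~(S | (Q ^ (Q ^ R)))) ^ Q

w1 = Q ^ R
w2 = Q ^ w1 = Q ^ (Q ^ R)
w3 = ~(S | w2) = ~(S | (Q ^ (Q ^ R)))
w5 = w3 ^ Q = (~(S | (Q ^ (Q ^ R)))) ^ Q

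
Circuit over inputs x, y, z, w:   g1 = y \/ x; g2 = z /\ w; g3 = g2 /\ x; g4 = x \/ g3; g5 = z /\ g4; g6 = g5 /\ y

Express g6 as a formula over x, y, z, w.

g2 = z /\ w
g3 = g2 /\ x = (z /\ w) /\ x
g4 = x \/ g3 = x \/ ((z /\ w) /\ x)
g5 = z /\ g4 = z /\ (x \/ ((z /\ w) /\ x))
g6 = g5 /\ y = (z /\ (x \/ ((z /\ w) /\ x))) /\ y

(z /\ (x \/ ((z /\ w) /\ x))) /\ y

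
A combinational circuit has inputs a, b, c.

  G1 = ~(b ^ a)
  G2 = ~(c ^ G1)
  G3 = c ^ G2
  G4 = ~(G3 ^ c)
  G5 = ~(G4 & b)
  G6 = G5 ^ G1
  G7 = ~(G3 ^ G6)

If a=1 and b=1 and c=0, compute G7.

G1 = ~(1 ^ 1) = 1
G2 = ~(0 ^ 1) = 0
G3 = 0 ^ 0 = 0
G4 = ~(0 ^ 0) = 1
G5 = ~(1 & 1) = 0
G6 = 0 ^ 1 = 1
G7 = ~(0 ^ 1) = 0

0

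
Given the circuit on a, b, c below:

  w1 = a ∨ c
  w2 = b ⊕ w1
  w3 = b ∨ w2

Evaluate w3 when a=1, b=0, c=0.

w1 = 1 ∨ 0 = 1
w2 = 0 ⊕ 1 = 1
w3 = 0 ∨ 1 = 1

1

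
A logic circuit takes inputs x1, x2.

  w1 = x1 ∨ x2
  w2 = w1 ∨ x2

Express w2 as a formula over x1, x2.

(x1 ∨ x2) ∨ x2

w1 = x1 ∨ x2
w2 = w1 ∨ x2 = (x1 ∨ x2) ∨ x2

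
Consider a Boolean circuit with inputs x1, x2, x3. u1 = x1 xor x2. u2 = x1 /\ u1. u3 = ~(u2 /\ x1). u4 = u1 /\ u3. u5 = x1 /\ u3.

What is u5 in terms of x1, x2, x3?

x1 /\ (~((x1 /\ (x1 xor x2)) /\ x1))

u1 = x1 xor x2
u2 = x1 /\ u1 = x1 /\ (x1 xor x2)
u3 = ~(u2 /\ x1) = ~((x1 /\ (x1 xor x2)) /\ x1)
u5 = x1 /\ u3 = x1 /\ (~((x1 /\ (x1 xor x2)) /\ x1))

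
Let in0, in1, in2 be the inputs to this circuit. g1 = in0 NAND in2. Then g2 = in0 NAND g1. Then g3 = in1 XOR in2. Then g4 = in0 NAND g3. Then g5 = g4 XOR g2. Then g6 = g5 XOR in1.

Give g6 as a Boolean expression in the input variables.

g1 = in0 NAND in2
g2 = in0 NAND g1 = in0 NAND (in0 NAND in2)
g3 = in1 XOR in2
g4 = in0 NAND g3 = in0 NAND (in1 XOR in2)
g5 = g4 XOR g2 = (in0 NAND (in1 XOR in2)) XOR (in0 NAND (in0 NAND in2))
g6 = g5 XOR in1 = ((in0 NAND (in1 XOR in2)) XOR (in0 NAND (in0 NAND in2))) XOR in1

((in0 NAND (in1 XOR in2)) XOR (in0 NAND (in0 NAND in2))) XOR in1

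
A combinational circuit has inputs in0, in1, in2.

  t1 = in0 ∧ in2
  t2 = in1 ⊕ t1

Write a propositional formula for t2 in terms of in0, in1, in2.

t1 = in0 ∧ in2
t2 = in1 ⊕ t1 = in1 ⊕ (in0 ∧ in2)

in1 ⊕ (in0 ∧ in2)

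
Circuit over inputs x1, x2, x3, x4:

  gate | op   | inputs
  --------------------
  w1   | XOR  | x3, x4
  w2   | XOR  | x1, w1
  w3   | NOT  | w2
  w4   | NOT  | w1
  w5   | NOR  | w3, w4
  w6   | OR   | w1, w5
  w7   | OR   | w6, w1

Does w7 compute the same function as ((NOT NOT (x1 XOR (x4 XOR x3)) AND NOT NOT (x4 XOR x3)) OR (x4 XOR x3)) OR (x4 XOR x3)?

w1 = x3 XOR x4
w2 = x1 XOR w1 = x1 XOR (x3 XOR x4)
w3 = NOT w2 = NOT (x1 XOR (x3 XOR x4))
w4 = NOT w1 = NOT (x3 XOR x4)
w5 = w3 NOR w4 = NOT (x1 XOR (x3 XOR x4)) NOR NOT (x3 XOR x4)
w6 = w1 OR w5 = (x3 XOR x4) OR (NOT (x1 XOR (x3 XOR x4)) NOR NOT (x3 XOR x4))
w7 = w6 OR w1 = ((x3 XOR x4) OR (NOT (x1 XOR (x3 XOR x4)) NOR NOT (x3 XOR x4))) OR (x3 XOR x4)
At x1=0, x2=0, x3=0, x4=0: circuit gives 0, formula gives 0.
At x1=0, x2=0, x3=0, x4=1: circuit gives 1, formula gives 1.
Agrees on all 16 inputs.

Yes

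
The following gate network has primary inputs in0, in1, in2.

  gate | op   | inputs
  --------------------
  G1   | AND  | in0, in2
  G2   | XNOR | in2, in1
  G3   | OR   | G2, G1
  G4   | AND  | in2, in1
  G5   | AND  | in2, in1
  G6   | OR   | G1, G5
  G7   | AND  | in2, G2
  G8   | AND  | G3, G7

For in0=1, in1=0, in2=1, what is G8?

0

G1 = 1 AND 1 = 1
G2 = 1 XNOR 0 = 0
G3 = 0 OR 1 = 1
G7 = 1 AND 0 = 0
G8 = 1 AND 0 = 0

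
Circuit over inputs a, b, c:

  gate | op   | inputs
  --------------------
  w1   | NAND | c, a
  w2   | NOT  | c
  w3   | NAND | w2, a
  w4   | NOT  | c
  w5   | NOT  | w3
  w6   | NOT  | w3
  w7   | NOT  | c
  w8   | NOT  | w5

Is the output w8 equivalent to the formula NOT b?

w2 = NOT c
w3 = w2 NAND a = NOT c NAND a
w5 = NOT w3 = NOT (NOT c NAND a)
w8 = NOT w5 = NOT NOT (NOT c NAND a)
At a=0, b=1, c=0: circuit gives 1, formula gives 0.

No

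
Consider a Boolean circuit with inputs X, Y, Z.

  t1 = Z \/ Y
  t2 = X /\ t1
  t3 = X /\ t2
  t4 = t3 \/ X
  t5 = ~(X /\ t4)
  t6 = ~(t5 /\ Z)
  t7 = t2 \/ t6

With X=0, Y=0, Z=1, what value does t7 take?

t1 = 1 \/ 0 = 1
t2 = 0 /\ 1 = 0
t3 = 0 /\ 0 = 0
t4 = 0 \/ 0 = 0
t5 = ~(0 /\ 0) = 1
t6 = ~(1 /\ 1) = 0
t7 = 0 \/ 0 = 0

0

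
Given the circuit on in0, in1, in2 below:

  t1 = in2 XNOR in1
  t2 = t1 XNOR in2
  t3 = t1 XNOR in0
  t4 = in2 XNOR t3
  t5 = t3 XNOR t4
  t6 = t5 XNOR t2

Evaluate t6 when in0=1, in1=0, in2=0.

t1 = 0 XNOR 0 = 1
t2 = 1 XNOR 0 = 0
t3 = 1 XNOR 1 = 1
t4 = 0 XNOR 1 = 0
t5 = 1 XNOR 0 = 0
t6 = 0 XNOR 0 = 1

1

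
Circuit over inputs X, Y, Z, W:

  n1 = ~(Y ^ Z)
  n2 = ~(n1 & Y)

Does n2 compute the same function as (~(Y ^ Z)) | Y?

No

n1 = ~(Y ^ Z)
n2 = ~(n1 & Y) = ~((~(Y ^ Z)) & Y)
At X=0, Y=0, Z=1, W=0: circuit gives 1, formula gives 0.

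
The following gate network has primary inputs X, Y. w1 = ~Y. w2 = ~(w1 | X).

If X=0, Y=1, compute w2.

w1 = ~1 = 0
w2 = ~(0 | 0) = 1

1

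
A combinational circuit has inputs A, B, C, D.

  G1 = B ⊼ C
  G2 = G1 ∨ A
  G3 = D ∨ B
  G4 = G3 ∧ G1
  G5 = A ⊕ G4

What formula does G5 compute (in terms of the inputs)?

G1 = B ⊼ C
G3 = D ∨ B
G4 = G3 ∧ G1 = (D ∨ B) ∧ (B ⊼ C)
G5 = A ⊕ G4 = A ⊕ ((D ∨ B) ∧ (B ⊼ C))

A ⊕ ((D ∨ B) ∧ (B ⊼ C))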